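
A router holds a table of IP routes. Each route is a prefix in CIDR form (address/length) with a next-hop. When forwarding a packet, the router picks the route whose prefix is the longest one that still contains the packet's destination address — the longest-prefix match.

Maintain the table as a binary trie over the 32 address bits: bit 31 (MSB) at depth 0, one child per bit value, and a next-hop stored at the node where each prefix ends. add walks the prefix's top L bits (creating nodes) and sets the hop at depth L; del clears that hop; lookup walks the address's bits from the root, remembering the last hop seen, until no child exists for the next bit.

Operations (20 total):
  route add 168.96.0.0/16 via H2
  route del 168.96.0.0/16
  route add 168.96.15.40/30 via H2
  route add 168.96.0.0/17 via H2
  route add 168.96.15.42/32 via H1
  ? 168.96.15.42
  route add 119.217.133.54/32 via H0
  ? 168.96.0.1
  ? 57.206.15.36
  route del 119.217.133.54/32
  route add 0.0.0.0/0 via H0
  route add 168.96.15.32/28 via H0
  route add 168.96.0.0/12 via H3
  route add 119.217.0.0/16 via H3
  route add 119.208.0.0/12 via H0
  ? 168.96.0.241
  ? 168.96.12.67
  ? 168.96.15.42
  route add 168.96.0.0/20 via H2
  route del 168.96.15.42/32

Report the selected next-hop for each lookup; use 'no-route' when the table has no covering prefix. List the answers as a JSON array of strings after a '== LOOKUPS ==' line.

Process each operation:
  + 168.96.0.0/16 (H2) depth=16
  del 168.96.0.0/16 (clear depth 16)
  + 168.96.15.40/30 (H2) depth=30
  + 168.96.0.0/17 (H2) depth=17
  + 168.96.15.42/32 (H1) depth=32
  lookup 168.96.15.42: bits 10101000011000000000111100101010 walk d0:-→d1:-→d2:-→d3:-→d4:-→d5:-→d6:-→d7:-→d8:-→d9:-→d10:-→d11:-→d12:-→d13:-→d14:-→d15:-→d16:-→d17:H2→d18:-→d19:-→d20:-→d21:-→d22:-→d23:-→d24:-→d25:-→d26:-→d27:-→d28:-→d29:-→d30:H2→d31:-→d32:H1 -> H1
  + 119.217.133.54/32 (H0) depth=32
  lookup 168.96.0.1: bits 10101000011000000000 walk d0:-→d1:-→d2:-→d3:-→d4:-→d5:-→d6:-→d7:-→d8:-→d9:-→d10:-→d11:-→d12:-→d13:-→d14:-→d15:-→d16:-→d17:H2→d18:-→d19:-→d20:- -> H2
  lookup 57.206.15.36: bits 0 walk d0:-→d1:- -> no-route
  del 119.217.133.54/32 (clear depth 32)
  + 0.0.0.0/0 (H0) depth=0
  + 168.96.15.32/28 (H0) depth=28
  + 168.96.0.0/12 (H3) depth=12
  + 119.217.0.0/16 (H3) depth=16
  + 119.208.0.0/12 (H0) depth=12
  lookup 168.96.0.241: bits 10101000011000000000 walk d0:H0→d1:-→d2:-→d3:-→d4:-→d5:-→d6:-→d7:-→d8:-→d9:-→d10:-→d11:-→d12:H3→d13:-→d14:-→d15:-→d16:-→d17:H2→d18:-→d19:-→d20:- -> H2
  lookup 168.96.12.67: bits 1010100001100000000011 walk d0:H0→d1:-→d2:-→d3:-→d4:-→d5:-→d6:-→d7:-→d8:-→d9:-→d10:-→d11:-→d12:H3→d13:-→d14:-→d15:-→d16:-→d17:H2→d18:-→d19:-→d20:-→d21:-→d22:- -> H2
  lookup 168.96.15.42: bits 10101000011000000000111100101010 walk d0:H0→d1:-→d2:-→d3:-→d4:-→d5:-→d6:-→d7:-→d8:-→d9:-→d10:-→d11:-→d12:H3→d13:-→d14:-→d15:-→d16:-→d17:H2→d18:-→d19:-→d20:-→d21:-→d22:-→d23:-→d24:-→d25:-→d26:-→d27:-→d28:H0→d29:-→d30:H2→d31:-→d32:H1 -> H1
  + 168.96.0.0/20 (H2) depth=20
  del 168.96.15.42/32 (clear depth 32)

== LOOKUPS ==
["H1","H2","no-route","H2","H2","H1"]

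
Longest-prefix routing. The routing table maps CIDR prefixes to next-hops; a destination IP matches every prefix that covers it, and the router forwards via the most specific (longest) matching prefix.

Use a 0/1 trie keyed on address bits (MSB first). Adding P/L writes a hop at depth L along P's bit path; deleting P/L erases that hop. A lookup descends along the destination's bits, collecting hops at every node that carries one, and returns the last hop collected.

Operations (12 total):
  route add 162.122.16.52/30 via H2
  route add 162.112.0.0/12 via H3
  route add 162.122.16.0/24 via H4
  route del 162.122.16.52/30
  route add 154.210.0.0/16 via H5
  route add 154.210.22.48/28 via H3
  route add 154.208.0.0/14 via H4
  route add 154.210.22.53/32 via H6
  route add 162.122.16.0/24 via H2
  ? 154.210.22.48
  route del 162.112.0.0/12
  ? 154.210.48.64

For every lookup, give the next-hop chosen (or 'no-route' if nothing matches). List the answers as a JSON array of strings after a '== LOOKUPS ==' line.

Process each operation:
  + 162.122.16.52/30 (H2) depth=30
  + 162.112.0.0/12 (H3) depth=12
  + 162.122.16.0/24 (H4) depth=24
  - 162.122.16.52/30 clear@30
  + 154.210.0.0/16 (H5) depth=16
  + 154.210.22.48/28 (H3) depth=28
  + 154.208.0.0/14 (H4) depth=14
  + 154.210.22.53/32 (H6) depth=32
  + 162.122.16.0/24 (H2) depth=24
  lookup 154.210.22.48: bits 10011010110100100001011000110 walk d0:-→d1:-→d2:-→d3:-→d4:-→d5:-→d6:-→d7:-→d8:-→d9:-→d10:-→d11:-→d12:-→d13:-→d14:H4→d15:-→d16:H5→d17:-→d18:-→d19:-→d20:-→d21:-→d22:-→d23:-→d24:-→d25:-→d26:-→d27:-→d28:H3→d29:- -> H3
  - 162.112.0.0/12 clear@12
  lookup 154.210.48.64: bits 100110101101001000 walk d0:-→d1:-→d2:-→d3:-→d4:-→d5:-→d6:-→d7:-→d8:-→d9:-→d10:-→d11:-→d12:-→d13:-→d14:H4→d15:-→d16:H5→d17:-→d18:- -> H5

== LOOKUPS ==
["H3","H5"]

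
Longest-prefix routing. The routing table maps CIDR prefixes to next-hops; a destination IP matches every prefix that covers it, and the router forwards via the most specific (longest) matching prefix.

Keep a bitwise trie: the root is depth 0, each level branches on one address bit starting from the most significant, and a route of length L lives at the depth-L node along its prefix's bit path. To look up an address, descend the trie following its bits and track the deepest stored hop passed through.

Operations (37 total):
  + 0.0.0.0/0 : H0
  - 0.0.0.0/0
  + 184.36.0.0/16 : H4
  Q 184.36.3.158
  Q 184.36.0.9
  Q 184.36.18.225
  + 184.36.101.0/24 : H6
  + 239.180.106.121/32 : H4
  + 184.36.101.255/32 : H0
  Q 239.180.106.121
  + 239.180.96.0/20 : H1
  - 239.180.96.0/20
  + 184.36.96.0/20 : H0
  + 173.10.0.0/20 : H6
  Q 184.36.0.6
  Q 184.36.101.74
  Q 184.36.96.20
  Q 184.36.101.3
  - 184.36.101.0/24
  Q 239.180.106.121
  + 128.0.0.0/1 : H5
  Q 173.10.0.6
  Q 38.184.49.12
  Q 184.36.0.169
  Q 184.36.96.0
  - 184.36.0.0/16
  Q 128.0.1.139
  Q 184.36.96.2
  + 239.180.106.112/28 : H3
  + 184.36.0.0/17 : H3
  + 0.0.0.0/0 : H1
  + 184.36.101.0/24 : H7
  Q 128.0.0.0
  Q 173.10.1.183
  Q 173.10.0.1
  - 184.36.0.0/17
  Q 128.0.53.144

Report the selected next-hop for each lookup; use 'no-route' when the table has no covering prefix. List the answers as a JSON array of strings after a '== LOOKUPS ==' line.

Apply in order:
  + 0.0.0.0/0 (H0) depth=0
  - 0.0.0.0/0 clear@0
  + 184.36.0.0/16 (H4) depth=16
  ? 184.36.3.158  path d0:-→d1:-→d2:-→d3:-→d4:-→d5:-→d6:-→d7:-→d8:-→d9:-→d10:-→d11:-→d12:-→d13:-→d14:-→d15:-→d16:H4  best=H4
  ? 184.36.0.9  path d0:-→d1:-→d2:-→d3:-→d4:-→d5:-→d6:-→d7:-→d8:-→d9:-→d10:-→d11:-→d12:-→d13:-→d14:-→d15:-→d16:H4  best=H4
  ? 184.36.18.225  path d0:-→d1:-→d2:-→d3:-→d4:-→d5:-→d6:-→d7:-→d8:-→d9:-→d10:-→d11:-→d12:-→d13:-→d14:-→d15:-→d16:H4  best=H4
  + 184.36.101.0/24 (H6) depth=24
  + 239.180.106.121/32 (H4) depth=32
  + 184.36.101.255/32 (H0) depth=32
  ? 239.180.106.121  path d0:-→d1:-→d2:-→d3:-→d4:-→d5:-→d6:-→d7:-→d8:-→d9:-→d10:-→d11:-→d12:-→d13:-→d14:-→d15:-→d16:-→d17:-→d18:-→d19:-→d20:-→d21:-→d22:-→d23:-→d24:-→d25:-→d26:-→d27:-→d28:-→d29:-→d30:-→d31:-→d32:H4  best=H4
  + 239.180.96.0/20 (H1) depth=20
  - 239.180.96.0/20 clear@20
  + 184.36.96.0/20 (H0) depth=20
  + 173.10.0.0/20 (H6) depth=20
  ? 184.36.0.6  path d0:-→d1:-→d2:-→d3:-→d4:-→d5:-→d6:-→d7:-→d8:-→d9:-→d10:-→d11:-→d12:-→d13:-→d14:-→d15:-→d16:H4→d17:-  best=H4
  ? 184.36.101.74  path d0:-→d1:-→d2:-→d3:-→d4:-→d5:-→d6:-→d7:-→d8:-→d9:-→d10:-→d11:-→d12:-→d13:-→d14:-→d15:-→d16:H4→d17:-→d18:-→d19:-→d20:H0→d21:-→d22:-→d23:-→d24:H6  best=H6
  ? 184.36.96.20  path d0:-→d1:-→d2:-→d3:-→d4:-→d5:-→d6:-→d7:-→d8:-→d9:-→d10:-→d11:-→d12:-→d13:-→d14:-→d15:-→d16:H4→d17:-→d18:-→d19:-→d20:H0→d21:-  best=H0
  ? 184.36.101.3  path d0:-→d1:-→d2:-→d3:-→d4:-→d5:-→d6:-→d7:-→d8:-→d9:-→d10:-→d11:-→d12:-→d13:-→d14:-→d15:-→d16:H4→d17:-→d18:-→d19:-→d20:H0→d21:-→d22:-→d23:-→d24:H6  best=H6
  - 184.36.101.0/24 clear@24
  ? 239.180.106.121  path d0:-→d1:-→d2:-→d3:-→d4:-→d5:-→d6:-→d7:-→d8:-→d9:-→d10:-→d11:-→d12:-→d13:-→d14:-→d15:-→d16:-→d17:-→d18:-→d19:-→d20:-→d21:-→d22:-→d23:-→d24:-→d25:-→d26:-→d27:-→d28:-→d29:-→d30:-→d31:-→d32:H4  best=H4
  + 128.0.0.0/1 (H5) depth=1
  ? 173.10.0.6  path d0:-→d1:H5→d2:-→d3:-→d4:-→d5:-→d6:-→d7:-→d8:-→d9:-→d10:-→d11:-→d12:-→d13:-→d14:-→d15:-→d16:-→d17:-→d18:-→d19:-→d20:H6  best=H6
  ? 38.184.49.12  path d0:-  best=no-route
  ? 184.36.0.169  path d0:-→d1:H5→d2:-→d3:-→d4:-→d5:-→d6:-→d7:-→d8:-→d9:-→d10:-→d11:-→d12:-→d13:-→d14:-→d15:-→d16:H4→d17:-  best=H4
  ? 184.36.96.0  path d0:-→d1:H5→d2:-→d3:-→d4:-→d5:-→d6:-→d7:-→d8:-→d9:-→d10:-→d11:-→d12:-→d13:-→d14:-→d15:-→d16:H4→d17:-→d18:-→d19:-→d20:H0→d21:-  best=H0
  - 184.36.0.0/16 clear@16
  ? 128.0.1.139  path d0:-→d1:H5→d2:-  best=H5
  ? 184.36.96.2  path d0:-→d1:H5→d2:-→d3:-→d4:-→d5:-→d6:-→d7:-→d8:-→d9:-→d10:-→d11:-→d12:-→d13:-→d14:-→d15:-→d16:-→d17:-→d18:-→d19:-→d20:H0→d21:-  best=H0
  + 239.180.106.112/28 (H3) depth=28
  + 184.36.0.0/17 (H3) depth=17
  + 0.0.0.0/0 (H1) depth=0
  + 184.36.101.0/24 (H7) depth=24
  ? 128.0.0.0  path d0:H1→d1:H5→d2:-  best=H5
  ? 173.10.1.183  path d0:H1→d1:H5→d2:-→d3:-→d4:-→d5:-→d6:-→d7:-→d8:-→d9:-→d10:-→d11:-→d12:-→d13:-→d14:-→d15:-→d16:-→d17:-→d18:-→d19:-→d20:H6  best=H6
  ? 173.10.0.1  path d0:H1→d1:H5→d2:-→d3:-→d4:-→d5:-→d6:-→d7:-→d8:-→d9:-→d10:-→d11:-→d12:-→d13:-→d14:-→d15:-→d16:-→d17:-→d18:-→d19:-→d20:H6  best=H6
  - 184.36.0.0/17 clear@17
  ? 128.0.53.144  path d0:H1→d1:H5→d2:-  best=H5

== LOOKUPS ==
["H4","H4","H4","H4","H4","H6","H0","H6","H4","H6","no-route","H4","H0","H5","H0","H5","H6","H6","H5"]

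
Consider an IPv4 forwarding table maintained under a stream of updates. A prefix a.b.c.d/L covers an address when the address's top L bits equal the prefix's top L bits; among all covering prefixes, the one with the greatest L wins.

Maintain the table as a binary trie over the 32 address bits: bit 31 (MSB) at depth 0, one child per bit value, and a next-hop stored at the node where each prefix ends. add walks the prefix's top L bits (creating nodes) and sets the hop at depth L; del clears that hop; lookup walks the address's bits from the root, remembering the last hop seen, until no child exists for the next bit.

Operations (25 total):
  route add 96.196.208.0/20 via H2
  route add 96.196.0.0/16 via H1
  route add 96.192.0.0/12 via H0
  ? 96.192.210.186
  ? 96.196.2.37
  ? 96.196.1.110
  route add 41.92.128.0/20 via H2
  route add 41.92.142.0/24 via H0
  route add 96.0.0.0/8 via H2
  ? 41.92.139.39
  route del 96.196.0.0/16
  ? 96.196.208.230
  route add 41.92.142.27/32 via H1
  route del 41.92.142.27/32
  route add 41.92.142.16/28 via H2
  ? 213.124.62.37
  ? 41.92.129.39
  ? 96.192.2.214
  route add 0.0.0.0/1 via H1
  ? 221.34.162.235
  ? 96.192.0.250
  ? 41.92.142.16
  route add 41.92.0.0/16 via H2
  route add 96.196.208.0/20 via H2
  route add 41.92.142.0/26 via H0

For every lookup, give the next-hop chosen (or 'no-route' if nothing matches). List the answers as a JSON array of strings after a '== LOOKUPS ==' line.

Process each operation:
  add 96.196.208.0/20 -> H2 at depth 20
  add 96.196.0.0/16 -> H1 at depth 16
  add 96.192.0.0/12 -> H0 at depth 12
  lookup 96.192.210.186: bits 0110000011000 walk d0:-→d1:-→d2:-→d3:-→d4:-→d5:-→d6:-→d7:-→d8:-→d9:-→d10:-→d11:-→d12:H0→d13:- -> H0
  lookup 96.196.2.37: bits 0110000011000100 walk d0:-→d1:-→d2:-→d3:-→d4:-→d5:-→d6:-→d7:-→d8:-→d9:-→d10:-→d11:-→d12:H0→d13:-→d14:-→d15:-→d16:H1 -> H1
  lookup 96.196.1.110: bits 0110000011000100 walk d0:-→d1:-→d2:-→d3:-→d4:-→d5:-→d6:-→d7:-→d8:-→d9:-→d10:-→d11:-→d12:H0→d13:-→d14:-→d15:-→d16:H1 -> H1
  add 41.92.128.0/20 -> H2 at depth 20
  add 41.92.142.0/24 -> H0 at depth 24
  add 96.0.0.0/8 -> H2 at depth 8
  lookup 41.92.139.39: bits 001010010101110010001 walk d0:-→d1:-→d2:-→d3:-→d4:-→d5:-→d6:-→d7:-→d8:-→d9:-→d10:-→d11:-→d12:-→d13:-→d14:-→d15:-→d16:-→d17:-→d18:-→d19:-→d20:H2→d21:- -> H2
  del 96.196.0.0/16 (clear depth 16)
  lookup 96.196.208.230: bits 01100000110001001101 walk d0:-→d1:-→d2:-→d3:-→d4:-→d5:-→d6:-→d7:-→d8:H2→d9:-→d10:-→d11:-→d12:H0→d13:-→d14:-→d15:-→d16:-→d17:-→d18:-→d19:-→d20:H2 -> H2
  add 41.92.142.27/32 -> H1 at depth 32
  del 41.92.142.27/32 (clear depth 32)
  add 41.92.142.16/28 -> H2 at depth 28
  lookup 213.124.62.37: bits ε walk d0:- -> no-route
  lookup 41.92.129.39: bits 00101001010111001000 walk d0:-→d1:-→d2:-→d3:-→d4:-→d5:-→d6:-→d7:-→d8:-→d9:-→d10:-→d11:-→d12:-→d13:-→d14:-→d15:-→d16:-→d17:-→d18:-→d19:-→d20:H2 -> H2
  lookup 96.192.2.214: bits 0110000011000 walk d0:-→d1:-→d2:-→d3:-→d4:-→d5:-→d6:-→d7:-→d8:H2→d9:-→d10:-→d11:-→d12:H0→d13:- -> H0
  add 0.0.0.0/1 -> H1 at depth 1
  lookup 221.34.162.235: bits ε walk d0:- -> no-route
  lookup 96.192.0.250: bits 0110000011000 walk d0:-→d1:H1→d2:-→d3:-→d4:-→d5:-→d6:-→d7:-→d8:H2→d9:-→d10:-→d11:-→d12:H0→d13:- -> H0
  lookup 41.92.142.16: bits 0010100101011100100011100001 walk d0:-→d1:H1→d2:-→d3:-→d4:-→d5:-→d6:-→d7:-→d8:-→d9:-→d10:-→d11:-→d12:-→d13:-→d14:-→d15:-→d16:-→d17:-→d18:-→d19:-→d20:H2→d21:-→d22:-→d23:-→d24:H0→d25:-→d26:-→d27:-→d28:H2 -> H2
  add 41.92.0.0/16 -> H2 at depth 16
  add 96.196.208.0/20 -> H2 at depth 20
  add 41.92.142.0/26 -> H0 at depth 26

== LOOKUPS ==
["H0","H1","H1","H2","H2","no-route","H2","H0","no-route","H0","H2"]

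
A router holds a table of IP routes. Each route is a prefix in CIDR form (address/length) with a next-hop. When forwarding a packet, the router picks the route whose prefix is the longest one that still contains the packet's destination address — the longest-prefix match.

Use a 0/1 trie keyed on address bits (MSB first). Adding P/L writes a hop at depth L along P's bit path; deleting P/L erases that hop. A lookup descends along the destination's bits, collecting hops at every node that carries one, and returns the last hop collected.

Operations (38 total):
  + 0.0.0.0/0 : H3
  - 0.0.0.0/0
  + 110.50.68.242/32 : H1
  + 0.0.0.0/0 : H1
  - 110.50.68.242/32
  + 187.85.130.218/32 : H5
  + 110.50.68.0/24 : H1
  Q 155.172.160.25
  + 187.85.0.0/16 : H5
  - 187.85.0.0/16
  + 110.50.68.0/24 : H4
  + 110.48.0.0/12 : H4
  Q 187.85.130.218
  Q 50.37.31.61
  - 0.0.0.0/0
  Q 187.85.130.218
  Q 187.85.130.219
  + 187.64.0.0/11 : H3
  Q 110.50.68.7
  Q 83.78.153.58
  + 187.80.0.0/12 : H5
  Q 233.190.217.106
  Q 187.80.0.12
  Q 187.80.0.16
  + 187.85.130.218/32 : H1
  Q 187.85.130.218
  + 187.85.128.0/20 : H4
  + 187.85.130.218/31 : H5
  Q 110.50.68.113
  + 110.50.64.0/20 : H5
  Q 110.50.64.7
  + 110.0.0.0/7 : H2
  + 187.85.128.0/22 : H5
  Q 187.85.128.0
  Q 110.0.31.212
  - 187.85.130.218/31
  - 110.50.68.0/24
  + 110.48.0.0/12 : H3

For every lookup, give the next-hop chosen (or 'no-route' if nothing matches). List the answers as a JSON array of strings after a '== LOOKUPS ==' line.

Trace:
  + 0.0.0.0/0 (H3) depth=0
  del 0.0.0.0/0 (clear depth 0)
  + 110.50.68.242/32 (H1) depth=32
  + 0.0.0.0/0 (H1) depth=0
  del 110.50.68.242/32 (clear depth 32)
  + 187.85.130.218/32 (H5) depth=32
  + 110.50.68.0/24 (H1) depth=24
  ? 155.172.160.25  path d0:H1→d1:-→d2:-  best=H1
  + 187.85.0.0/16 (H5) depth=16
  del 187.85.0.0/16 (clear depth 16)
  + 110.50.68.0/24 (H4) depth=24
  + 110.48.0.0/12 (H4) depth=12
  ? 187.85.130.218  path d0:H1→d1:-→d2:-→d3:-→d4:-→d5:-→d6:-→d7:-→d8:-→d9:-→d10:-→d11:-→d12:-→d13:-→d14:-→d15:-→d16:-→d17:-→d18:-→d19:-→d20:-→d21:-→d22:-→d23:-→d24:-→d25:-→d26:-→d27:-→d28:-→d29:-→d30:-→d31:-→d32:H5  best=H5
  ? 50.37.31.61  path d0:H1→d1:-  best=H1
  del 0.0.0.0/0 (clear depth 0)
  ? 187.85.130.218  path d0:-→d1:-→d2:-→d3:-→d4:-→d5:-→d6:-→d7:-→d8:-→d9:-→d10:-→d11:-→d12:-→d13:-→d14:-→d15:-→d16:-→d17:-→d18:-→d19:-→d20:-→d21:-→d22:-→d23:-→d24:-→d25:-→d26:-→d27:-→d28:-→d29:-→d30:-→d31:-→d32:H5  best=H5
  ? 187.85.130.219  path d0:-→d1:-→d2:-→d3:-→d4:-→d5:-→d6:-→d7:-→d8:-→d9:-→d10:-→d11:-→d12:-→d13:-→d14:-→d15:-→d16:-→d17:-→d18:-→d19:-→d20:-→d21:-→d22:-→d23:-→d24:-→d25:-→d26:-→d27:-→d28:-→d29:-→d30:-→d31:-  best=no-route
  + 187.64.0.0/11 (H3) depth=11
  ? 110.50.68.7  path d0:-→d1:-→d2:-→d3:-→d4:-→d5:-→d6:-→d7:-→d8:-→d9:-→d10:-→d11:-→d12:H4→d13:-→d14:-→d15:-→d16:-→d17:-→d18:-→d19:-→d20:-→d21:-→d22:-→d23:-→d24:H4  best=H4
  ? 83.78.153.58  path d0:-→d1:-→d2:-  best=no-route
  + 187.80.0.0/12 (H5) depth=12
  ? 233.190.217.106  path d0:-→d1:-  best=no-route
  ? 187.80.0.12  path d0:-→d1:-→d2:-→d3:-→d4:-→d5:-→d6:-→d7:-→d8:-→d9:-→d10:-→d11:H3→d12:H5→d13:-  best=H5
  ? 187.80.0.16  path d0:-→d1:-→d2:-→d3:-→d4:-→d5:-→d6:-→d7:-→d8:-→d9:-→d10:-→d11:H3→d12:H5→d13:-  best=H5
  + 187.85.130.218/32 (H1) depth=32
  ? 187.85.130.218  path d0:-→d1:-→d2:-→d3:-→d4:-→d5:-→d6:-→d7:-→d8:-→d9:-→d10:-→d11:H3→d12:H5→d13:-→d14:-→d15:-→d16:-→d17:-→d18:-→d19:-→d20:-→d21:-→d22:-→d23:-→d24:-→d25:-→d26:-→d27:-→d28:-→d29:-→d30:-→d31:-→d32:H1  best=H1
  + 187.85.128.0/20 (H4) depth=20
  + 187.85.130.218/31 (H5) depth=31
  ? 110.50.68.113  path d0:-→d1:-→d2:-→d3:-→d4:-→d5:-→d6:-→d7:-→d8:-→d9:-→d10:-→d11:-→d12:H4→d13:-→d14:-→d15:-→d16:-→d17:-→d18:-→d19:-→d20:-→d21:-→d22:-→d23:-→d24:H4  best=H4
  + 110.50.64.0/20 (H5) depth=20
  ? 110.50.64.7  path d0:-→d1:-→d2:-→d3:-→d4:-→d5:-→d6:-→d7:-→d8:-→d9:-→d10:-→d11:-→d12:H4→d13:-→d14:-→d15:-→d16:-→d17:-→d18:-→d19:-→d20:H5→d21:-  best=H5
  + 110.0.0.0/7 (H2) depth=7
  + 187.85.128.0/22 (H5) depth=22
  ? 187.85.128.0  path d0:-→d1:-→d2:-→d3:-→d4:-→d5:-→d6:-→d7:-→d8:-→d9:-→d10:-→d11:H3→d12:H5→d13:-→d14:-→d15:-→d16:-→d17:-→d18:-→d19:-→d20:H4→d21:-→d22:H5  best=H5
  ? 110.0.31.212  path d0:-→d1:-→d2:-→d3:-→d4:-→d5:-→d6:-→d7:H2→d8:-→d9:-→d10:-  best=H2
  del 187.85.130.218/31 (clear depth 31)
  del 110.50.68.0/24 (clear depth 24)
  + 110.48.0.0/12 (H3) depth=12

== LOOKUPS ==
["H1","H5","H1","H5","no-route","H4","no-route","no-route","H5","H5","H1","H4","H5","H5","H2"]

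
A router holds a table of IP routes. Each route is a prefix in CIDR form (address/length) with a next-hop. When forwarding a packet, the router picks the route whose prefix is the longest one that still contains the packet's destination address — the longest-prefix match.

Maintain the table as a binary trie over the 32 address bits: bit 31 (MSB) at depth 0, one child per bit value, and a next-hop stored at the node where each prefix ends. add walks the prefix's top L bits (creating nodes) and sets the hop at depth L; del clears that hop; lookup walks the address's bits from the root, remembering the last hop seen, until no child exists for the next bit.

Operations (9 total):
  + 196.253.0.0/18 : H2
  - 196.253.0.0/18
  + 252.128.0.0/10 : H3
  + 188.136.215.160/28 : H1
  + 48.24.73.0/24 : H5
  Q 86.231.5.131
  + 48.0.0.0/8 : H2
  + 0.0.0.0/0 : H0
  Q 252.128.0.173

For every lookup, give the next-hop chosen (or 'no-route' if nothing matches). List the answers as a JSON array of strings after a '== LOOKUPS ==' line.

Apply in order:
  add 196.253.0.0/18 -> H2 at depth 18
  del 196.253.0.0/18 (clear depth 18)
  add 252.128.0.0/10 -> H3 at depth 10
  add 188.136.215.160/28 -> H1 at depth 28
  add 48.24.73.0/24 -> H5 at depth 24
  Q 86.231.5.131: descend 0 ; hops seen [∅] ; pick no-route
  add 48.0.0.0/8 -> H2 at depth 8
  add 0.0.0.0/0 -> H0 at depth 0
  Q 252.128.0.173: descend 1111110010 ; hops seen [H0,H3] ; pick H3

== LOOKUPS ==
["no-route","H3"]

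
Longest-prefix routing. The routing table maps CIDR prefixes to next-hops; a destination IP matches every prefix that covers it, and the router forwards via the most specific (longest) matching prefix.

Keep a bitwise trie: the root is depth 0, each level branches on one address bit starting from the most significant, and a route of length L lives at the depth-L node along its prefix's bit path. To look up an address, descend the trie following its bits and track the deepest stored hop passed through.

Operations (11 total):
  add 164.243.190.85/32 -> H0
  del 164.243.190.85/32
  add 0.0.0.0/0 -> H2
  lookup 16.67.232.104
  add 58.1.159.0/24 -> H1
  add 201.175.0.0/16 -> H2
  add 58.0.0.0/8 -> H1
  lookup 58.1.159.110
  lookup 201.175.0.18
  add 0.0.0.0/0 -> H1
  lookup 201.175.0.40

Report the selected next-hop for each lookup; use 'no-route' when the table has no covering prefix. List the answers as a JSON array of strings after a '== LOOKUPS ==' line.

Apply in order:
  + 164.243.190.85/32 (H0) depth=32
  del 164.243.190.85/32 (clear depth 32)
  + 0.0.0.0/0 (H2) depth=0
  Q 16.67.232.104: descend ε ; hops seen [H2] ; pick H2
  + 58.1.159.0/24 (H1) depth=24
  + 201.175.0.0/16 (H2) depth=16
  + 58.0.0.0/8 (H1) depth=8
  Q 58.1.159.110: descend 001110100000000110011111 ; hops seen [H2,H1,H1] ; pick H1
  Q 201.175.0.18: descend 1100100110101111 ; hops seen [H2,H2] ; pick H2
  + 0.0.0.0/0 (H1) depth=0
  Q 201.175.0.40: descend 1100100110101111 ; hops seen [H1,H2] ; pick H2

== LOOKUPS ==
["H2","H1","H2","H2"]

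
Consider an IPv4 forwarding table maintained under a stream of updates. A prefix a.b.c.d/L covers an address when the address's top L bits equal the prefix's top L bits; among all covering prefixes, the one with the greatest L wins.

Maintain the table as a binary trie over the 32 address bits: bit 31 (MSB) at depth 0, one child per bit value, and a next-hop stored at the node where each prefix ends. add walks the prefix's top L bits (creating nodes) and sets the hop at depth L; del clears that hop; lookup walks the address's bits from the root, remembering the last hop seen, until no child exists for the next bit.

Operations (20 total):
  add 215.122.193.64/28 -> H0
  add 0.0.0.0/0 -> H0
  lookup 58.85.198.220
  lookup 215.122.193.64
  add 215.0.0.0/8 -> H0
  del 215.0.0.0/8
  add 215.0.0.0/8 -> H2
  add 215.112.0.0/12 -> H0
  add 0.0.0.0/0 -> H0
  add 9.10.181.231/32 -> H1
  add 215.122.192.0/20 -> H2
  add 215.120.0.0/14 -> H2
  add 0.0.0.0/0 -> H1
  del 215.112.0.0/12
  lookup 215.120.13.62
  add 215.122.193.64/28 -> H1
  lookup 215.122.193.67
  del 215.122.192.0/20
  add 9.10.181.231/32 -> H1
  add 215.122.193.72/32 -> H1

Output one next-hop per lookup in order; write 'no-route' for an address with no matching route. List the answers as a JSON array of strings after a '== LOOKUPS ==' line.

Apply in order:
  add 215.122.193.64/28 -> H0 at depth 28
  add 0.0.0.0/0 -> H0 at depth 0
  lookup 58.85.198.220: bits ε walk d0:H0 -> H0
  lookup 215.122.193.64: bits 1101011101111010110000010100 walk d0:H0→d1:-→d2:-→d3:-→d4:-→d5:-→d6:-→d7:-→d8:-→d9:-→d10:-→d11:-→d12:-→d13:-→d14:-→d15:-→d16:-→d17:-→d18:-→d19:-→d20:-→d21:-→d22:-→d23:-→d24:-→d25:-→d26:-→d27:-→d28:H0 -> H0
  add 215.0.0.0/8 -> H0 at depth 8
  del 215.0.0.0/8 (clear depth 8)
  add 215.0.0.0/8 -> H2 at depth 8
  add 215.112.0.0/12 -> H0 at depth 12
  add 0.0.0.0/0 -> H0 at depth 0
  add 9.10.181.231/32 -> H1 at depth 32
  add 215.122.192.0/20 -> H2 at depth 20
  add 215.120.0.0/14 -> H2 at depth 14
  add 0.0.0.0/0 -> H1 at depth 0
  del 215.112.0.0/12 (clear depth 12)
  lookup 215.120.13.62: bits 11010111011110 walk d0:H1→d1:-→d2:-→d3:-→d4:-→d5:-→d6:-→d7:-→d8:H2→d9:-→d10:-→d11:-→d12:-→d13:-→d14:H2 -> H2
  add 215.122.193.64/28 -> H1 at depth 28
  lookup 215.122.193.67: bits 1101011101111010110000010100 walk d0:H1→d1:-→d2:-→d3:-→d4:-→d5:-→d6:-→d7:-→d8:H2→d9:-→d10:-→d11:-→d12:-→d13:-→d14:H2→d15:-→d16:-→d17:-→d18:-→d19:-→d20:H2→d21:-→d22:-→d23:-→d24:-→d25:-→d26:-→d27:-→d28:H1 -> H1
  del 215.122.192.0/20 (clear depth 20)
  add 9.10.181.231/32 -> H1 at depth 32
  add 215.122.193.72/32 -> H1 at depth 32

== LOOKUPS ==
["H0","H0","H2","H1"]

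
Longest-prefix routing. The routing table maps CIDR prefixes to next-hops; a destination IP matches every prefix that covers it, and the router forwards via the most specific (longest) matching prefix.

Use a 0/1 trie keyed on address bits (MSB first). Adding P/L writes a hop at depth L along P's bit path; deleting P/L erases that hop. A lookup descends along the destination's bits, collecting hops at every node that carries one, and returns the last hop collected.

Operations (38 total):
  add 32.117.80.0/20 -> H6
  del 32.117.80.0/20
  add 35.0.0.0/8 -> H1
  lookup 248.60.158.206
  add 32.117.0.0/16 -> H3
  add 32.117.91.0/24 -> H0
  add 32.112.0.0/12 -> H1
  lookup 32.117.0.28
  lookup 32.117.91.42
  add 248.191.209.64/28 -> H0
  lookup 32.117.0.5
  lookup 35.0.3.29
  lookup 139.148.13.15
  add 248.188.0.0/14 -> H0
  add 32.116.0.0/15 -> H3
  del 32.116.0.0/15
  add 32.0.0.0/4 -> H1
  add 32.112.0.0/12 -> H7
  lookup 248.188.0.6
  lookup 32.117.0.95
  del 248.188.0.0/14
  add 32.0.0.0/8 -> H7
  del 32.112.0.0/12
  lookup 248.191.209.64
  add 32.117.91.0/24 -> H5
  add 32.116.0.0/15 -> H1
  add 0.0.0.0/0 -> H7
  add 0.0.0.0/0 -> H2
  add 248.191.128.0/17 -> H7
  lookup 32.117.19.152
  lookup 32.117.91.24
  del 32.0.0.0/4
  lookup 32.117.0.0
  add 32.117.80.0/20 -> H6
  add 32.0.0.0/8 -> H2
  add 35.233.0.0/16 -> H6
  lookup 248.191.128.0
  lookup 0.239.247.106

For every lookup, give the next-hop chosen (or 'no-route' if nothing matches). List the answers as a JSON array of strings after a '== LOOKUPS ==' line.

Trace:
  + 32.117.80.0/20 (H6) depth=20
  del 32.117.80.0/20 (clear depth 20)
  + 35.0.0.0/8 (H1) depth=8
  ? 248.60.158.206  path d0:-  best=no-route
  + 32.117.0.0/16 (H3) depth=16
  + 32.117.91.0/24 (H0) depth=24
  + 32.112.0.0/12 (H1) depth=12
  ? 32.117.0.28  path d0:-→d1:-→d2:-→d3:-→d4:-→d5:-→d6:-→d7:-→d8:-→d9:-→d10:-→d11:-→d12:H1→d13:-→d14:-→d15:-→d16:H3→d17:-  best=H3
  ? 32.117.91.42  path d0:-→d1:-→d2:-→d3:-→d4:-→d5:-→d6:-→d7:-→d8:-→d9:-→d10:-→d11:-→d12:H1→d13:-→d14:-→d15:-→d16:H3→d17:-→d18:-→d19:-→d20:-→d21:-→d22:-→d23:-→d24:H0  best=H0
  + 248.191.209.64/28 (H0) depth=28
  ? 32.117.0.5  path d0:-→d1:-→d2:-→d3:-→d4:-→d5:-→d6:-→d7:-→d8:-→d9:-→d10:-→d11:-→d12:H1→d13:-→d14:-→d15:-→d16:H3→d17:-  best=H3
  ? 35.0.3.29  path d0:-→d1:-→d2:-→d3:-→d4:-→d5:-→d6:-→d7:-→d8:H1  best=H1
  ? 139.148.13.15  path d0:-→d1:-  best=no-route
  + 248.188.0.0/14 (H0) depth=14
  + 32.116.0.0/15 (H3) depth=15
  del 32.116.0.0/15 (clear depth 15)
  + 32.0.0.0/4 (H1) depth=4
  + 32.112.0.0/12 (H7) depth=12
  ? 248.188.0.6  path d0:-→d1:-→d2:-→d3:-→d4:-→d5:-→d6:-→d7:-→d8:-→d9:-→d10:-→d11:-→d12:-→d13:-→d14:H0  best=H0
  ? 32.117.0.95  path d0:-→d1:-→d2:-→d3:-→d4:H1→d5:-→d6:-→d7:-→d8:-→d9:-→d10:-→d11:-→d12:H7→d13:-→d14:-→d15:-→d16:H3→d17:-  best=H3
  del 248.188.0.0/14 (clear depth 14)
  + 32.0.0.0/8 (H7) depth=8
  del 32.112.0.0/12 (clear depth 12)
  ? 248.191.209.64  path d0:-→d1:-→d2:-→d3:-→d4:-→d5:-→d6:-→d7:-→d8:-→d9:-→d10:-→d11:-→d12:-→d13:-→d14:-→d15:-→d16:-→d17:-→d18:-→d19:-→d20:-→d21:-→d22:-→d23:-→d24:-→d25:-→d26:-→d27:-→d28:H0  best=H0
  + 32.117.91.0/24 (H5) depth=24
  + 32.116.0.0/15 (H1) depth=15
  + 0.0.0.0/0 (H7) depth=0
  + 0.0.0.0/0 (H2) depth=0
  + 248.191.128.0/17 (H7) depth=17
  ? 32.117.19.152  path d0:H2→d1:-→d2:-→d3:-→d4:H1→d5:-→d6:-→d7:-→d8:H7→d9:-→d10:-→d11:-→d12:-→d13:-→d14:-→d15:H1→d16:H3→d17:-  best=H3
  ? 32.117.91.24  path d0:H2→d1:-→d2:-→d3:-→d4:H1→d5:-→d6:-→d7:-→d8:H7→d9:-→d10:-→d11:-→d12:-→d13:-→d14:-→d15:H1→d16:H3→d17:-→d18:-→d19:-→d20:-→d21:-→d22:-→d23:-→d24:H5  best=H5
  del 32.0.0.0/4 (clear depth 4)
  ? 32.117.0.0  path d0:H2→d1:-→d2:-→d3:-→d4:-→d5:-→d6:-→d7:-→d8:H7→d9:-→d10:-→d11:-→d12:-→d13:-→d14:-→d15:H1→d16:H3→d17:-  best=H3
  + 32.117.80.0/20 (H6) depth=20
  + 32.0.0.0/8 (H2) depth=8
  + 35.233.0.0/16 (H6) depth=16
  ? 248.191.128.0  path d0:H2→d1:-→d2:-→d3:-→d4:-→d5:-→d6:-→d7:-→d8:-→d9:-→d10:-→d11:-→d12:-→d13:-→d14:-→d15:-→d16:-→d17:H7  best=H7
  ? 0.239.247.106  path d0:H2→d1:-→d2:-  best=H2

== LOOKUPS ==
["no-route","H3","H0","H3","H1","no-route","H0","H3","H0","H3","H5","H3","H7","H2"]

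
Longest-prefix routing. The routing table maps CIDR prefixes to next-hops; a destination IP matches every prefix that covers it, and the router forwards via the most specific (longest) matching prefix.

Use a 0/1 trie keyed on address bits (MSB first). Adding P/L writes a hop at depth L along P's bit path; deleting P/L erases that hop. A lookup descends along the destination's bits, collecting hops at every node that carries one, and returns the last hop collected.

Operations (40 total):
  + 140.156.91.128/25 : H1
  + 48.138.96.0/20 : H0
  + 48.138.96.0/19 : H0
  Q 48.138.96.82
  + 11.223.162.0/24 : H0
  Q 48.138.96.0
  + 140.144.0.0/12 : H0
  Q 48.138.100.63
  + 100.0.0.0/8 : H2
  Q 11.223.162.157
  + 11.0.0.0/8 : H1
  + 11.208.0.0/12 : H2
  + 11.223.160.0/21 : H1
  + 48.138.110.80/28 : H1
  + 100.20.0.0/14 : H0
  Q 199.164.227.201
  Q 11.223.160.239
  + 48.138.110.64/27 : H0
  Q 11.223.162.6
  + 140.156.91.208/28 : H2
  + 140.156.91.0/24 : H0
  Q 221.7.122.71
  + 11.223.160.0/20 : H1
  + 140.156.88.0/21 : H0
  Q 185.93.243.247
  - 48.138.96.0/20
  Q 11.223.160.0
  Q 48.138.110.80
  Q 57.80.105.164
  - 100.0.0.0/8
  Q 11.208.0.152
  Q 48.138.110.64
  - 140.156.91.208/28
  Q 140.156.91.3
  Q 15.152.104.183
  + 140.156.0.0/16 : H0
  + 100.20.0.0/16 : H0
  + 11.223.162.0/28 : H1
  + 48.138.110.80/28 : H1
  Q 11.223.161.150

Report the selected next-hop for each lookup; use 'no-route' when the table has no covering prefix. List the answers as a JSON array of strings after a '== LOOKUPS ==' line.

Trace:
  add 140.156.91.128/25 -> H1 at depth 25
  add 48.138.96.0/20 -> H0 at depth 20
  add 48.138.96.0/19 -> H0 at depth 19
  ? 48.138.96.82  path d0:-→d1:-→d2:-→d3:-→d4:-→d5:-→d6:-→d7:-→d8:-→d9:-→d10:-→d11:-→d12:-→d13:-→d14:-→d15:-→d16:-→d17:-→d18:-→d19:H0→d20:H0  best=H0
  add 11.223.162.0/24 -> H0 at depth 24
  ? 48.138.96.0  path d0:-→d1:-→d2:-→d3:-→d4:-→d5:-→d6:-→d7:-→d8:-→d9:-→d10:-→d11:-→d12:-→d13:-→d14:-→d15:-→d16:-→d17:-→d18:-→d19:H0→d20:H0  best=H0
  add 140.144.0.0/12 -> H0 at depth 12
  ? 48.138.100.63  path d0:-→d1:-→d2:-→d3:-→d4:-→d5:-→d6:-→d7:-→d8:-→d9:-→d10:-→d11:-→d12:-→d13:-→d14:-→d15:-→d16:-→d17:-→d18:-→d19:H0→d20:H0  best=H0
  add 100.0.0.0/8 -> H2 at depth 8
  ? 11.223.162.157  path d0:-→d1:-→d2:-→d3:-→d4:-→d5:-→d6:-→d7:-→d8:-→d9:-→d10:-→d11:-→d12:-→d13:-→d14:-→d15:-→d16:-→d17:-→d18:-→d19:-→d20:-→d21:-→d22:-→d23:-→d24:H0  best=H0
  add 11.0.0.0/8 -> H1 at depth 8
  add 11.208.0.0/12 -> H2 at depth 12
  add 11.223.160.0/21 -> H1 at depth 21
  add 48.138.110.80/28 -> H1 at depth 28
  add 100.20.0.0/14 -> H0 at depth 14
  ? 199.164.227.201  path d0:-→d1:-  best=no-route
  ? 11.223.160.239  path d0:-→d1:-→d2:-→d3:-→d4:-→d5:-→d6:-→d7:-→d8:H1→d9:-→d10:-→d11:-→d12:H2→d13:-→d14:-→d15:-→d16:-→d17:-→d18:-→d19:-→d20:-→d21:H1→d22:-  best=H1
  add 48.138.110.64/27 -> H0 at depth 27
  ? 11.223.162.6  path d0:-→d1:-→d2:-→d3:-→d4:-→d5:-→d6:-→d7:-→d8:H1→d9:-→d10:-→d11:-→d12:H2→d13:-→d14:-→d15:-→d16:-→d17:-→d18:-→d19:-→d20:-→d21:H1→d22:-→d23:-→d24:H0  best=H0
  add 140.156.91.208/28 -> H2 at depth 28
  add 140.156.91.0/24 -> H0 at depth 24
  ? 221.7.122.71  path d0:-→d1:-  best=no-route
  add 11.223.160.0/20 -> H1 at depth 20
  add 140.156.88.0/21 -> H0 at depth 21
  ? 185.93.243.247  path d0:-→d1:-→d2:-  best=no-route
  del 48.138.96.0/20 (clear depth 20)
  ? 11.223.160.0  path d0:-→d1:-→d2:-→d3:-→d4:-→d5:-→d6:-→d7:-→d8:H1→d9:-→d10:-→d11:-→d12:H2→d13:-→d14:-→d15:-→d16:-→d17:-→d18:-→d19:-→d20:H1→d21:H1→d22:-  best=H1
  ? 48.138.110.80  path d0:-→d1:-→d2:-→d3:-→d4:-→d5:-→d6:-→d7:-→d8:-→d9:-→d10:-→d11:-→d12:-→d13:-→d14:-→d15:-→d16:-→d17:-→d18:-→d19:H0→d20:-→d21:-→d22:-→d23:-→d24:-→d25:-→d26:-→d27:H0→d28:H1  best=H1
  ? 57.80.105.164  path d0:-→d1:-→d2:-→d3:-→d4:-  best=no-route
  del 100.0.0.0/8 (clear depth 8)
  ? 11.208.0.152  path d0:-→d1:-→d2:-→d3:-→d4:-→d5:-→d6:-→d7:-→d8:H1→d9:-→d10:-→d11:-→d12:H2  best=H2
  ? 48.138.110.64  path d0:-→d1:-→d2:-→d3:-→d4:-→d5:-→d6:-→d7:-→d8:-→d9:-→d10:-→d11:-→d12:-→d13:-→d14:-→d15:-→d16:-→d17:-→d18:-→d19:H0→d20:-→d21:-→d22:-→d23:-→d24:-→d25:-→d26:-→d27:H0  best=H0
  del 140.156.91.208/28 (clear depth 28)
  ? 140.156.91.3  path d0:-→d1:-→d2:-→d3:-→d4:-→d5:-→d6:-→d7:-→d8:-→d9:-→d10:-→d11:-→d12:H0→d13:-→d14:-→d15:-→d16:-→d17:-→d18:-→d19:-→d20:-→d21:H0→d22:-→d23:-→d24:H0  best=H0
  ? 15.152.104.183  path d0:-→d1:-→d2:-→d3:-→d4:-→d5:-  best=no-route
  add 140.156.0.0/16 -> H0 at depth 16
  add 100.20.0.0/16 -> H0 at depth 16
  add 11.223.162.0/28 -> H1 at depth 28
  add 48.138.110.80/28 -> H1 at depth 28
  ? 11.223.161.150  path d0:-→d1:-→d2:-→d3:-→d4:-→d5:-→d6:-→d7:-→d8:H1→d9:-→d10:-→d11:-→d12:H2→d13:-→d14:-→d15:-→d16:-→d17:-→d18:-→d19:-→d20:H1→d21:H1→d22:-  best=H1

== LOOKUPS ==
["H0","H0","H0","H0","no-route","H1","H0","no-route","no-route","H1","H1","no-route","H2","H0","H0","no-route","H1"]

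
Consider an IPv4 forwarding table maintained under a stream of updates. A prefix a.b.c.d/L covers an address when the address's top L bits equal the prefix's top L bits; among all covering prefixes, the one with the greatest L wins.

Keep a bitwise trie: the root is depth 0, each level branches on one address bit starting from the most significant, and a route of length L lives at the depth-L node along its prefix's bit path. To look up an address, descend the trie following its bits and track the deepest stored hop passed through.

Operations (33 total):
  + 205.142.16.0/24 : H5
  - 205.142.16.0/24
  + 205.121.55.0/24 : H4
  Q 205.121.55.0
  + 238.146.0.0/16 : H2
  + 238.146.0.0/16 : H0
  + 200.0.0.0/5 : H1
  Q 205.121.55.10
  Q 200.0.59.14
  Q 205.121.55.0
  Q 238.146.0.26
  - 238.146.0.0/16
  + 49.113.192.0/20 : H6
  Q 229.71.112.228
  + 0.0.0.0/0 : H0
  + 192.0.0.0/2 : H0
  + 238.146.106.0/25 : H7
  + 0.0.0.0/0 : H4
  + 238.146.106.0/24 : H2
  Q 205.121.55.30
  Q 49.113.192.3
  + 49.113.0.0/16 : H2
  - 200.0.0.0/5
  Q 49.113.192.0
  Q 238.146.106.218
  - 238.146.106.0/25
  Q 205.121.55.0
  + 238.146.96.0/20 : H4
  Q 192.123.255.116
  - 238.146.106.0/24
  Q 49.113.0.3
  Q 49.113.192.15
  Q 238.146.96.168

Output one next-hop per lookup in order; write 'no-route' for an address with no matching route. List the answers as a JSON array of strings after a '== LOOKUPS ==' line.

Process each operation:
  + 205.142.16.0/24 (H5) depth=24
  del 205.142.16.0/24 (clear depth 24)
  + 205.121.55.0/24 (H4) depth=24
  lookup 205.121.55.0: bits 110011010111100100110111 walk d0:-→d1:-→d2:-→d3:-→d4:-→d5:-→d6:-→d7:-→d8:-→d9:-→d10:-→d11:-→d12:-→d13:-→d14:-→d15:-→d16:-→d17:-→d18:-→d19:-→d20:-→d21:-→d22:-→d23:-→d24:H4 -> H4
  + 238.146.0.0/16 (H2) depth=16
  + 238.146.0.0/16 (H0) depth=16
  + 200.0.0.0/5 (H1) depth=5
  lookup 205.121.55.10: bits 110011010111100100110111 walk d0:-→d1:-→d2:-→d3:-→d4:-→d5:H1→d6:-→d7:-→d8:-→d9:-→d10:-→d11:-→d12:-→d13:-→d14:-→d15:-→d16:-→d17:-→d18:-→d19:-→d20:-→d21:-→d22:-→d23:-→d24:H4 -> H4
  lookup 200.0.59.14: bits 11001 walk d0:-→d1:-→d2:-→d3:-→d4:-→d5:H1 -> H1
  lookup 205.121.55.0: bits 110011010111100100110111 walk d0:-→d1:-→d2:-→d3:-→d4:-→d5:H1→d6:-→d7:-→d8:-→d9:-→d10:-→d11:-→d12:-→d13:-→d14:-→d15:-→d16:-→d17:-→d18:-→d19:-→d20:-→d21:-→d22:-→d23:-→d24:H4 -> H4
  lookup 238.146.0.26: bits 1110111010010010 walk d0:-→d1:-→d2:-→d3:-→d4:-→d5:-→d6:-→d7:-→d8:-→d9:-→d10:-→d11:-→d12:-→d13:-→d14:-→d15:-→d16:H0 -> H0
  del 238.146.0.0/16 (clear depth 16)
  + 49.113.192.0/20 (H6) depth=20
  lookup 229.71.112.228: bits 1110 walk d0:-→d1:-→d2:-→d3:-→d4:- -> no-route
  + 0.0.0.0/0 (H0) depth=0
  + 192.0.0.0/2 (H0) depth=2
  + 238.146.106.0/25 (H7) depth=25
  + 0.0.0.0/0 (H4) depth=0
  + 238.146.106.0/24 (H2) depth=24
  lookup 205.121.55.30: bits 110011010111100100110111 walk d0:H4→d1:-→d2:H0→d3:-→d4:-→d5:H1→d6:-→d7:-→d8:-→d9:-→d10:-→d11:-→d12:-→d13:-→d14:-→d15:-→d16:-→d17:-→d18:-→d19:-→d20:-→d21:-→d22:-→d23:-→d24:H4 -> H4
  lookup 49.113.192.3: bits 00110001011100011100 walk d0:H4→d1:-→d2:-→d3:-→d4:-→d5:-→d6:-→d7:-→d8:-→d9:-→d10:-→d11:-→d12:-→d13:-→d14:-→d15:-→d16:-→d17:-→d18:-→d19:-→d20:H6 -> H6
  + 49.113.0.0/16 (H2) depth=16
  del 200.0.0.0/5 (clear depth 5)
  lookup 49.113.192.0: bits 00110001011100011100 walk d0:H4→d1:-→d2:-→d3:-→d4:-→d5:-→d6:-→d7:-→d8:-→d9:-→d10:-→d11:-→d12:-→d13:-→d14:-→d15:-→d16:H2→d17:-→d18:-→d19:-→d20:H6 -> H6
  lookup 238.146.106.218: bits 111011101001001001101010 walk d0:H4→d1:-→d2:H0→d3:-→d4:-→d5:-→d6:-→d7:-→d8:-→d9:-→d10:-→d11:-→d12:-→d13:-→d14:-→d15:-→d16:-→d17:-→d18:-→d19:-→d20:-→d21:-→d22:-→d23:-→d24:H2 -> H2
  del 238.146.106.0/25 (clear depth 25)
  lookup 205.121.55.0: bits 110011010111100100110111 walk d0:H4→d1:-→d2:H0→d3:-→d4:-→d5:-→d6:-→d7:-→d8:-→d9:-→d10:-→d11:-→d12:-→d13:-→d14:-→d15:-→d16:-→d17:-→d18:-→d19:-→d20:-→d21:-→d22:-→d23:-→d24:H4 -> H4
  + 238.146.96.0/20 (H4) depth=20
  lookup 192.123.255.116: bits 1100 walk d0:H4→d1:-→d2:H0→d3:-→d4:- -> H0
  del 238.146.106.0/24 (clear depth 24)
  lookup 49.113.0.3: bits 0011000101110001 walk d0:H4→d1:-→d2:-→d3:-→d4:-→d5:-→d6:-→d7:-→d8:-→d9:-→d10:-→d11:-→d12:-→d13:-→d14:-→d15:-→d16:H2 -> H2
  lookup 49.113.192.15: bits 00110001011100011100 walk d0:H4→d1:-→d2:-→d3:-→d4:-→d5:-→d6:-→d7:-→d8:-→d9:-→d10:-→d11:-→d12:-→d13:-→d14:-→d15:-→d16:H2→d17:-→d18:-→d19:-→d20:H6 -> H6
  lookup 238.146.96.168: bits 11101110100100100110 walk d0:H4→d1:-→d2:H0→d3:-→d4:-→d5:-→d6:-→d7:-→d8:-→d9:-→d10:-→d11:-→d12:-→d13:-→d14:-→d15:-→d16:-→d17:-→d18:-→d19:-→d20:H4 -> H4

== LOOKUPS ==
["H4","H4","H1","H4","H0","no-route","H4","H6","H6","H2","H4","H0","H2","H6","H4"]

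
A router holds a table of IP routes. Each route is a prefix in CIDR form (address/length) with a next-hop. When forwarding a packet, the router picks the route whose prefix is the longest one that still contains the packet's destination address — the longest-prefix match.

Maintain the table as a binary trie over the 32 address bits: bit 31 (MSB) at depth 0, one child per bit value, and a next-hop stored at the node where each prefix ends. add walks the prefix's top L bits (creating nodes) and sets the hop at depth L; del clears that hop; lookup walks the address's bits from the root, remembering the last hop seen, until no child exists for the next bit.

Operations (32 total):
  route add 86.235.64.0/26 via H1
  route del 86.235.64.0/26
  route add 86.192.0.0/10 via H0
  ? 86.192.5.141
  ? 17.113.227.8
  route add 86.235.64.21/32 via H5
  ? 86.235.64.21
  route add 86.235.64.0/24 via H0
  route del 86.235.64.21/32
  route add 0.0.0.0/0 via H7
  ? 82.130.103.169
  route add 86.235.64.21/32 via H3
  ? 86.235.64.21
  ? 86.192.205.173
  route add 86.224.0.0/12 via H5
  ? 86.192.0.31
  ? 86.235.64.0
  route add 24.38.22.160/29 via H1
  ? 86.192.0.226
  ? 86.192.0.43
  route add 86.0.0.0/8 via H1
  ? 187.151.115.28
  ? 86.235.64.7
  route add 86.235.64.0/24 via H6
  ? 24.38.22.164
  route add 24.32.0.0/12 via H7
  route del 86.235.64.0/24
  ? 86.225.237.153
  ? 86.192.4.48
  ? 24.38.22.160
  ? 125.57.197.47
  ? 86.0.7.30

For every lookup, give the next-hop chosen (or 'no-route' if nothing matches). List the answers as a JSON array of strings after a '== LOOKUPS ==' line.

Apply in order:
  + 86.235.64.0/26 (H1) depth=26
  - 86.235.64.0/26 clear@26
  + 86.192.0.0/10 (H0) depth=10
  lookup 86.192.5.141: bits 0101011011 walk d0:-→d1:-→d2:-→d3:-→d4:-→d5:-→d6:-→d7:-→d8:-→d9:-→d10:H0 -> H0
  lookup 17.113.227.8: bits 0 walk d0:-→d1:- -> no-route
  + 86.235.64.21/32 (H5) depth=32
  lookup 86.235.64.21: bits 01010110111010110100000000010101 walk d0:-→d1:-→d2:-→d3:-→d4:-→d5:-→d6:-→d7:-→d8:-→d9:-→d10:H0→d11:-→d12:-→d13:-→d14:-→d15:-→d16:-→d17:-→d18:-→d19:-→d20:-→d21:-→d22:-→d23:-→d24:-→d25:-→d26:-→d27:-→d28:-→d29:-→d30:-→d31:-→d32:H5 -> H5
  + 86.235.64.0/24 (H0) depth=24
  - 86.235.64.21/32 clear@32
  + 0.0.0.0/0 (H7) depth=0
  lookup 82.130.103.169: bits 01010 walk d0:H7→d1:-→d2:-→d3:-→d4:-→d5:- -> H7
  + 86.235.64.21/32 (H3) depth=32
  lookup 86.235.64.21: bits 01010110111010110100000000010101 walk d0:H7→d1:-→d2:-→d3:-→d4:-→d5:-→d6:-→d7:-→d8:-→d9:-→d10:H0→d11:-→d12:-→d13:-→d14:-→d15:-→d16:-→d17:-→d18:-→d19:-→d20:-→d21:-→d22:-→d23:-→d24:H0→d25:-→d26:-→d27:-→d28:-→d29:-→d30:-→d31:-→d32:H3 -> H3
  lookup 86.192.205.173: bits 0101011011 walk d0:H7→d1:-→d2:-→d3:-→d4:-→d5:-→d6:-→d7:-→d8:-→d9:-→d10:H0 -> H0
  + 86.224.0.0/12 (H5) depth=12
  lookup 86.192.0.31: bits 0101011011 walk d0:H7→d1:-→d2:-→d3:-→d4:-→d5:-→d6:-→d7:-→d8:-→d9:-→d10:H0 -> H0
  lookup 86.235.64.0: bits 010101101110101101000000000 walk d0:H7→d1:-→d2:-→d3:-→d4:-→d5:-→d6:-→d7:-→d8:-→d9:-→d10:H0→d11:-→d12:H5→d13:-→d14:-→d15:-→d16:-→d17:-→d18:-→d19:-→d20:-→d21:-→d22:-→d23:-→d24:H0→d25:-→d26:-→d27:- -> H0
  + 24.38.22.160/29 (H1) depth=29
  lookup 86.192.0.226: bits 0101011011 walk d0:H7→d1:-→d2:-→d3:-→d4:-→d5:-→d6:-→d7:-→d8:-→d9:-→d10:H0 -> H0
  lookup 86.192.0.43: bits 0101011011 walk d0:H7→d1:-→d2:-→d3:-→d4:-→d5:-→d6:-→d7:-→d8:-→d9:-→d10:H0 -> H0
  + 86.0.0.0/8 (H1) depth=8
  lookup 187.151.115.28: bits ε walk d0:H7 -> H7
  lookup 86.235.64.7: bits 010101101110101101000000000 walk d0:H7→d1:-→d2:-→d3:-→d4:-→d5:-→d6:-→d7:-→d8:H1→d9:-→d10:H0→d11:-→d12:H5→d13:-→d14:-→d15:-→d16:-→d17:-→d18:-→d19:-→d20:-→d21:-→d22:-→d23:-→d24:H0→d25:-→d26:-→d27:- -> H0
  + 86.235.64.0/24 (H6) depth=24
  lookup 24.38.22.164: bits 00011000001001100001011010100 walk d0:H7→d1:-→d2:-→d3:-→d4:-→d5:-→d6:-→d7:-→d8:-→d9:-→d10:-→d11:-→d12:-→d13:-→d14:-→d15:-→d16:-→d17:-→d18:-→d19:-→d20:-→d21:-→d22:-→d23:-→d24:-→d25:-→d26:-→d27:-→d28:-→d29:H1 -> H1
  + 24.32.0.0/12 (H7) depth=12
  - 86.235.64.0/24 clear@24
  lookup 86.225.237.153: bits 010101101110 walk d0:H7→d1:-→d2:-→d3:-→d4:-→d5:-→d6:-→d7:-→d8:H1→d9:-→d10:H0→d11:-→d12:H5 -> H5
  lookup 86.192.4.48: bits 0101011011 walk d0:H7→d1:-→d2:-→d3:-→d4:-→d5:-→d6:-→d7:-→d8:H1→d9:-→d10:H0 -> H0
  lookup 24.38.22.160: bits 00011000001001100001011010100 walk d0:H7→d1:-→d2:-→d3:-→d4:-→d5:-→d6:-→d7:-→d8:-→d9:-→d10:-→d11:-→d12:H7→d13:-→d14:-→d15:-→d16:-→d17:-→d18:-→d19:-→d20:-→d21:-→d22:-→d23:-→d24:-→d25:-→d26:-→d27:-→d28:-→d29:H1 -> H1
  lookup 125.57.197.47: bits 01 walk d0:H7→d1:-→d2:- -> H7
  lookup 86.0.7.30: bits 01010110 walk d0:H7→d1:-→d2:-→d3:-→d4:-→d5:-→d6:-→d7:-→d8:H1 -> H1

== LOOKUPS ==
["H0","no-route","H5","H7","H3","H0","H0","H0","H0","H0","H7","H0","H1","H5","H0","H1","H7","H1"]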